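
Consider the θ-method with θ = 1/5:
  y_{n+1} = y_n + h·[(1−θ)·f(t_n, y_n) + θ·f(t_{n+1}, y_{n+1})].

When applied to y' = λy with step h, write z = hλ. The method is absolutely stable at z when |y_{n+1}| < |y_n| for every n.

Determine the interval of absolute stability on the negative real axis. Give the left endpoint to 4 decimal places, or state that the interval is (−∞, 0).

z∈(-3.3333,0).

On y'=λy, z=hλ:
  y_{n+1} = y_n + z·[4/5·y_n + 1/5·y_{n+1}] ⇒ (1 − 1/5z)y_{n+1} = (1 + 4/5z)y_n
  ⇒ R(z) = (1 + 4/5z)/(1 − 1/5z).

Find x<0 with |R(x)|<1.
x=-0.94: |R|=0.2088
R=−1: 1+4/5x = −1+1/5x ⇒ -3/5x=2 ⇒ x=2/(-3/5)=-3.3333
Confirm numerically:
  x=-1.843: |R|=0.34663 <1
  x=-1.647: |R|=0.23890 <1
  x=-1.402: |R|=0.09497 <1
  x=-3.794: |R|=1.15715 >1
  x=-3.567: |R|=1.08183 >1
Stable set (-3.3333, 0).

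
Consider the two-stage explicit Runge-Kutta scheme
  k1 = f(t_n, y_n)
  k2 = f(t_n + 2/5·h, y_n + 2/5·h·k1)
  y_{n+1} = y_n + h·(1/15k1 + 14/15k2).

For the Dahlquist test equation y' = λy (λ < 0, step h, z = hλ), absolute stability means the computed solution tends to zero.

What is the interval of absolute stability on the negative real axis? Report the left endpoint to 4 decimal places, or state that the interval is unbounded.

(-2.6786, 0).

Test eqn y'=λy, z=hλ:
  k1=λy_n ⇒ h·k1=z·y_n;  k2=λ(1+2/5z)y_n ⇒ h·k2=z(1+2/5z)y_n
  y_{n+1}/y_n = 1 + 1/15z + 14/15z(1+2/5z) = 1 + z + 28/75z²
  so R(z) = 1 + z + 28/75z².

Need |R(x)|<1, x<0.
x=-1.62: |R|=0.3598
R=1: x+28/75x²=0 ⇒ x=−75/28=-2.6786; min R=1−1/(4·28/75)=0.3304>−1
Confirm numerically:
  x=-2.270: |R|=0.65375 <1
  x=-2.188: |R|=0.59928 <1
  x=-1.320: |R|=0.33050 <1
  x=-2.777: |R|=1.10205 >1
  x=-2.745: |R|=1.06808 >1
Stable set (-2.6786, 0).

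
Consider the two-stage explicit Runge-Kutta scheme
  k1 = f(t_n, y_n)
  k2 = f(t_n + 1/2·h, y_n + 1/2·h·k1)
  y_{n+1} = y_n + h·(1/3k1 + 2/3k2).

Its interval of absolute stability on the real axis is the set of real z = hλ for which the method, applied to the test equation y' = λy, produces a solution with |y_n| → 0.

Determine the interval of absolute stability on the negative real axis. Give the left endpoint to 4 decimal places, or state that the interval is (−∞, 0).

z∈(-3.0000,0).

On y'=λy, z=hλ:
  k1=λy_n ⇒ h·k1=z·y_n;  k2=λ(1+1/2z)y_n ⇒ h·k2=z(1+1/2z)y_n
  y_{n+1}/y_n = 1 + 1/3z + 2/3z(1+1/2z) = 1 + z + 1/3z²
  ⇒ R(z) = 1 + z + 1/3z².

Boundary: |R(x)|=1, x<0.
x=-0.79: |R|=0.4180
R=1: x+1/3x²=0 ⇒ x=−3=-3.0000; min R=1−1/(4·1/3)=0.2500>−1
Confirm numerically:
  x=-1.895: |R|=0.30201 <1
  x=-1.752: |R|=0.27117 <1
  x=-1.597: |R|=0.25314 <1
  x=-1.341: |R|=0.25843 <1
  x=-3.503: |R|=1.58734 >1
  x=-3.183: |R|=1.19416 >1
  x=-3.025: |R|=1.02521 >1
So |R|<1 on (-3.0000, 0).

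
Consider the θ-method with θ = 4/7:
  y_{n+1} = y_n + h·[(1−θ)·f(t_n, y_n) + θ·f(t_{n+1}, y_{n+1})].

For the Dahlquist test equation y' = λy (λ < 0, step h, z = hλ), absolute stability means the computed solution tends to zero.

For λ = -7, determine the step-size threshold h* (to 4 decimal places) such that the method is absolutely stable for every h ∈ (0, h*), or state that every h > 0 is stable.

Set f=λy, z=hλ:
  y_{n+1} = y_n + z·[3/7·y_n + 4/7·y_{n+1}] ⇒ (1 − 4/7z)y_{n+1} = (1 + 3/7z)y_n
  ⇒ R(z) = (1 + 3/7z)/(1 − 4/7z).

Solve |R(x)|<1 on ℝ⁻.
x=-1.8: |R|=0.1127
x=-2: |R|=0.0667
x=-10: |R|=0.4894
x=-100: |R|=0.7199
θ=4/7≥1/2 ⇒ |1+3/7x|<|1−4/7x| ∀x<0 ⇒ interval (−∞,0).

unbounded; (−∞, 0). Any h>0 works for λ=-7.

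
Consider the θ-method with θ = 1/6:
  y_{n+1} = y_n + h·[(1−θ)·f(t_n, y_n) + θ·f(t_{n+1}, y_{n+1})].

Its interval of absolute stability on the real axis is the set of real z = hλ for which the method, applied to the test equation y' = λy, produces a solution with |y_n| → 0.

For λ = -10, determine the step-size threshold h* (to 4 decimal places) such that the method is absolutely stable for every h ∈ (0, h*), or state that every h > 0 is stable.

With y'=λy (z=hλ):
  y_{n+1} = y_n + z·[5/6·y_n + 1/6·y_{n+1}] ⇒ (1 − 1/6z)y_{n+1} = (1 + 5/6z)y_n
  Hence R(z) = (1 + 5/6z)/(1 − 1/6z).

Solve |R(x)|<1 on ℝ⁻.
x=-1.09: |R|=0.0776
R=−1: 1+5/6x = −1+1/6x ⇒ -2/3x=2 ⇒ x=2/(-2/3)=-3.0000
Confirm numerically:
  x=-2.166: |R|=0.59148 <1
  x=-2.126: |R|=0.56978 <1
  x=-1.720: |R|=0.33679 <1
  x=-1.256: |R|=0.03859 <1
  x=-3.544: |R|=1.22800 >1
  x=-3.431: |R|=1.18280 >1
  x=-3.228: |R|=1.09883 >1
Interval (-3.0000, 0).

(-3.0000,0); λ=-10 ⇒ h* = (3)/10 = 0.3000.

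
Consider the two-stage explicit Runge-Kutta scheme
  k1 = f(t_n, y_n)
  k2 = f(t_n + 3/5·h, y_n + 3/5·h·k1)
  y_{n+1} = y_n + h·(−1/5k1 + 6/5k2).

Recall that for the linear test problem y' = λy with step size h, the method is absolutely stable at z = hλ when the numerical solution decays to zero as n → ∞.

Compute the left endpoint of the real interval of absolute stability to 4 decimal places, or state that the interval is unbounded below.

left endpoint -1.3889.

Test eqn y'=λy, z=hλ:
  k1=λy_n ⇒ h·k1=z·y_n;  k2=λ(1+3/5z)y_n ⇒ h·k2=z(1+3/5z)y_n
  y_{n+1}/y_n = 1 − 1/5z + 6/5z(1+3/5z) = 1 + z + 18/25z²
  R(z) = 1 + z + 18/25z².

Boundary: |R(x)|=1, x<0.
x=-1.7: |R|=1.3808
R=1: x+18/25x²=0 ⇒ x=−25/18=-1.3889; min R=1−1/(4·18/25)=0.6528>−1
Confirm numerically:
  x=-0.939: |R|=0.69584 <1
  x=-0.800: |R|=0.66080 <1
  x=-0.632: |R|=0.65559 <1
  x=-1.919: |R|=1.73244 >1
  x=-1.723: |R|=1.41448 >1
  x=-1.671: |R|=1.33941 >1
So |R|<1 on (-1.3889, 0).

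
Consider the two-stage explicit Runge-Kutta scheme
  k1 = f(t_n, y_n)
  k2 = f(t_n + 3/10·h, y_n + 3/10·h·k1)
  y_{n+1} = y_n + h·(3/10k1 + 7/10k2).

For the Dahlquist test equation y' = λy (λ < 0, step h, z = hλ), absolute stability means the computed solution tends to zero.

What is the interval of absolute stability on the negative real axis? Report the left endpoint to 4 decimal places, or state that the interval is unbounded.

With y'=λy (z=hλ):
  k1=λy_n ⇒ h·k1=z·y_n;  k2=λ(1+3/10z)y_n ⇒ h·k2=z(1+3/10z)y_n
  y_{n+1}/y_n = 1 + 3/10z + 7/10z(1+3/10z) = 1 + z + 21/100z²
  ⇒ R(z) = 1 + z + 21/100z².

Boundary: |R(x)|=1, x<0.
x=-1.45: |R|=0.0085
R=1: x+21/100x²=0 ⇒ x=−100/21=-4.7619; min R=1−1/(4·21/100)=-0.1905>−1
Confirm numerically:
  x=-4.436: |R|=0.69640 <1
  x=-4.006: |R|=0.36409 <1
  x=-2.963: |R|=0.11933 <1
  x=-5.358: |R|=1.67071 >1
  x=-5.032: |R|=1.28542 >1
  x=-4.794: |R|=1.03231 >1
Interval (-4.7619, 0).

(-4.7619, 0).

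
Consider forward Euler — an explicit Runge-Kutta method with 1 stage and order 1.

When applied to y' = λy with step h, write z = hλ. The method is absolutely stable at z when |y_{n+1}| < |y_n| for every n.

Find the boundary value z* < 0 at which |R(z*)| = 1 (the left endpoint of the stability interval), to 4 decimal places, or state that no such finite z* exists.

Test eqn y'=λy, z=hλ:
  order 1, 1-stage ⇒ R(z)=1+z
  (e.g. R(-0.59)=0.41000, |R|=0.41000)

Need |R(x)|<1, x<0.
x=-0.59: |R|=0.4100
|R(-1.71)|=0.7100 |R(-1.17)|=0.1700 |R(-0.53)|=0.4700
Bisect:
  x_lo=-2.5860 |R|=1.5860  x_hi=-0.3877 |R|=0.6123
  mid=-1.48686 |R|=0.48686 →hi
  mid=-2.03646 |R|=1.03646 →lo
  mid=-1.76166 |R|=0.76166 →hi
  mid=-1.89906 |R|=0.89906 →hi
  mid=-1.96776 |R|=0.96776 →hi
  mid=-2.00211 |R|=1.00211 →lo
  mid=-1.98493 |R|=0.98493 →hi
  mid=-1.99352 |R|=0.99352 →hi
  mid=-1.99781 |R|=0.99781 →hi
  mid=-1.99996 |R|=0.99996 →hi
  ...
  [-2.00009,-1.99996] ⇒ x*=-2.0000
Stable set (-2.0000, 0).

left endpoint -2.0000.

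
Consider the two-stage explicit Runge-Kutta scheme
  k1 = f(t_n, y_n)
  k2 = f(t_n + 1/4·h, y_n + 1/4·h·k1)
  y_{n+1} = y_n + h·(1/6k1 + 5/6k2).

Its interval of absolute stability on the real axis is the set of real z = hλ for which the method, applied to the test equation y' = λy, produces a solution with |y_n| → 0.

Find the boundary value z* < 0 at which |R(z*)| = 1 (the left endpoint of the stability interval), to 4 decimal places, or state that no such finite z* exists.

With y'=λy (z=hλ):
  k1=λy_n ⇒ h·k1=z·y_n;  k2=λ(1+1/4z)y_n ⇒ h·k2=z(1+1/4z)y_n
  y_{n+1}/y_n = 1 + 1/6z + 5/6z(1+1/4z) = 1 + z + 5/24z²
  ⇒ R(z) = 1 + z + 5/24z².

Need |R(x)|<1, x<0.
x=-0.71: |R|=0.3950
R=1: x+5/24x²=0 ⇒ x=−24/5=-4.8000; min R=1−1/(4·5/24)=-0.2000>−1
Confirm numerically:
  x=-4.354: |R|=0.59544 <1
  x=-3.356: |R|=0.00960 <1
  x=-2.988: |R|=0.12797 <1
  x=-2.317: |R|=0.19856 <1
  x=-5.274: |R|=1.52081 >1
  x=-5.273: |R|=1.51961 >1
Interval (-4.8000, 0).

z* = -4.8000.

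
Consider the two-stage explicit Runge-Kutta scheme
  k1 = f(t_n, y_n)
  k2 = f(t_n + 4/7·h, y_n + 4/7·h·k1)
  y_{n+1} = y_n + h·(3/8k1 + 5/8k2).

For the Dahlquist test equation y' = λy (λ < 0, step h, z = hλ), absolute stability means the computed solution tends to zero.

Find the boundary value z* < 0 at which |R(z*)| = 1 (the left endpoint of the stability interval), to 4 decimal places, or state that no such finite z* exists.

With y'=λy (z=hλ):
  k1=λy_n ⇒ h·k1=z·y_n;  k2=λ(1+4/7z)y_n ⇒ h·k2=z(1+4/7z)y_n
  y_{n+1}/y_n = 1 + 3/8z + 5/8z(1+4/7z) = 1 + z + 5/14z²
  Hence R(z) = 1 + z + 5/14z².

Solve |R(x)|<1 on ℝ⁻.
x=-1.07: |R|=0.3389
R=1: x+5/14x²=0 ⇒ x=−14/5=-2.8000; min R=1−1/(4·5/14)=0.3000>−1
Confirm numerically:
  x=-2.443: |R|=0.68852 <1
  x=-1.740: |R|=0.34129 <1
  x=-1.320: |R|=0.30229 <1
  x=-3.276: |R|=1.55692 >1
  x=-3.241: |R|=1.51046 >1
Stable set (-2.8000, 0).

z* = -2.8000.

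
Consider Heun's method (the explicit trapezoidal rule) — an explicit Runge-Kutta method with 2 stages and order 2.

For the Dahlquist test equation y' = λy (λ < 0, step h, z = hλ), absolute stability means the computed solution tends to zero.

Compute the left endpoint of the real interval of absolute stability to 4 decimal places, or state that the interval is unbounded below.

Test eqn y'=λy, z=hλ:
  order 2, 2-stage ⇒ R(z)=1+z+z^2/2
  (e.g. R(-1.77)=0.79645, |R|=0.79645)

Find x<0 with |R(x)|<1.
x=-1.77: |R|=0.7964
|R(-2.13)|=1.1384 |R(-1.46)|=0.6058 |R(-0.77)|=0.5264
Bisect:
  x_lo=-2.5388 |R|=1.6839  x_hi=-0.2334 |R|=0.7938
  mid=-1.38609 |R|=0.57453 →hi
  mid=-1.96243 |R|=0.96313 →hi
  mid=-2.25059 |R|=1.28199 →lo
  mid=-2.10651 |R|=1.11218 →lo
  mid=-2.03447 |R|=1.03506 →lo
  mid=-1.99845 |R|=0.99845 →hi
  mid=-2.01646 |R|=1.01659 →lo
  mid=-2.00745 |R|=1.00748 →lo
  mid=-2.00295 |R|=1.00295 →lo
  ...
  [-2.00013,-1.99999] ⇒ x*=-2.0000
So |R|<1 on (-2.0000, 0).

left endpoint -2.0000.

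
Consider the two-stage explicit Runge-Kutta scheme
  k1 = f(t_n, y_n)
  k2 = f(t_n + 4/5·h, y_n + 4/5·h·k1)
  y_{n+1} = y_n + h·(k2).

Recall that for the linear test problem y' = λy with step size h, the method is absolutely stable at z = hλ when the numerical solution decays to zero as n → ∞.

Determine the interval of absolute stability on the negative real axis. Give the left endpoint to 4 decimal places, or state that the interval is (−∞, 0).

(-1.2500, 0).

With y'=λy (z=hλ):
  k1=λy_n ⇒ h·k1=z·y_n;  k2=λ(1+4/5z)y_n ⇒ h·k2=z(1+4/5z)y_n
  y_{n+1}/y_n = 1 + z(1+4/5z) = 1 + z + 4/5z²
  so R(z) = 1 + z + 4/5z².

Solve |R(x)|<1 on ℝ⁻.
x=-1.02: |R|=0.8123
R=1: x+4/5x²=0 ⇒ x=−5/4=-1.2500; min R=1−1/(4·4/5)=0.6875>−1
Confirm numerically:
  x=-1.218: |R|=0.96882 <1
  x=-1.198: |R|=0.95016 <1
  x=-1.160: |R|=0.91648 <1
  x=-1.154: |R|=0.91137 <1
  x=-1.691: |R|=1.59658 >1
  x=-1.650: |R|=1.52800 >1
  x=-1.326: |R|=1.08062 >1
Interval (-1.2500, 0).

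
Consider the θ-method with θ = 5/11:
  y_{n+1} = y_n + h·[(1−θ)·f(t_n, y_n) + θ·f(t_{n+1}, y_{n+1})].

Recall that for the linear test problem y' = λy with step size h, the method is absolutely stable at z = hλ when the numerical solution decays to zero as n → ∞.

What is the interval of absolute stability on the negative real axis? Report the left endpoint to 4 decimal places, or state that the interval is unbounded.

On y'=λy, z=hλ:
  y_{n+1} = y_n + z·[6/11·y_n + 5/11·y_{n+1}] ⇒ (1 − 5/11z)y_{n+1} = (1 + 6/11z)y_n
  so R(z) = (1 + 6/11z)/(1 − 5/11z).

Find x<0 with |R(x)|<1.
x=-1.03: |R|=0.2985
R=−1: 1+6/11x = −1+5/11x ⇒ -1/11x=2 ⇒ x=2/(-1/11)=-22.0000
Confirm numerically:
  x=-19.453: |R|=0.97647 <1
  x=-15.507: |R|=0.92666 <1
  x=-11.181: |R|=0.83829 <1
  x=-10.133: |R|=0.80756 <1
  x=-22.331: |R|=1.00270 >1
  x=-22.286: |R|=1.00234 >1
  x=-22.243: |R|=1.00199 >1
Stable set (-22.0000, 0).

(-22.0000, 0).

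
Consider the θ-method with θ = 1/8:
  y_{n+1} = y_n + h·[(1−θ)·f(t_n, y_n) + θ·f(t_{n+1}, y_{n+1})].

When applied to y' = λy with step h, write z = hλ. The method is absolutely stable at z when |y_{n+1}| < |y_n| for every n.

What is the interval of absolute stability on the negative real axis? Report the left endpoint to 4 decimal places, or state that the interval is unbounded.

Set f=λy, z=hλ:
  y_{n+1} = y_n + z·[7/8·y_n + 1/8·y_{n+1}] ⇒ (1 − 1/8z)y_{n+1} = (1 + 7/8z)y_n
  R(z) = (1 + 7/8z)/(1 − 1/8z).

Boundary: |R(x)|=1, x<0.
x=-0.71: |R|=0.3479
R=−1: 1+7/8x = −1+1/8x ⇒ -3/4x=2 ⇒ x=2/(-3/4)=-2.6667
Confirm numerically:
  x=-2.570: |R|=0.94513 <1
  x=-2.174: |R|=0.70946 <1
  x=-1.271: |R|=0.09675 <1
  x=-3.175: |R|=1.27293 >1
  x=-3.159: |R|=1.26472 >1
  x=-3.051: |R|=1.20867 >1
Stable set (-2.6667, 0).

z∈(-2.6667,0).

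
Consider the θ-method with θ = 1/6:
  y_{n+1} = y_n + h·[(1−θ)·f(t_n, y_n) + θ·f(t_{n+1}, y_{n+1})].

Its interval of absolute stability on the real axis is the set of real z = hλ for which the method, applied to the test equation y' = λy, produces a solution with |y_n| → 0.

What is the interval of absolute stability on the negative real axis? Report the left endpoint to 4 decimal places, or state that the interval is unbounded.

With y'=λy (z=hλ):
  y_{n+1} = y_n + z·[5/6·y_n + 1/6·y_{n+1}] ⇒ (1 − 1/6z)y_{n+1} = (1 + 5/6z)y_n
  Hence R(z) = (1 + 5/6z)/(1 − 1/6z).

Boundary: |R(x)|=1, x<0.
x=-0.63: |R|=0.4299
R=−1: 1+5/6x = −1+1/6x ⇒ -2/3x=2 ⇒ x=2/(-2/3)=-3.0000
Confirm numerically:
  x=-2.115: |R|=0.56377 <1
  x=-2.030: |R|=0.51681 <1
  x=-1.601: |R|=0.26378 <1
  x=-1.451: |R|=0.16843 <1
  x=-3.290: |R|=1.12487 >1
  x=-3.226: |R|=1.09798 >1
So |R|<1 on (-3.0000, 0).

(-3.0000, 0).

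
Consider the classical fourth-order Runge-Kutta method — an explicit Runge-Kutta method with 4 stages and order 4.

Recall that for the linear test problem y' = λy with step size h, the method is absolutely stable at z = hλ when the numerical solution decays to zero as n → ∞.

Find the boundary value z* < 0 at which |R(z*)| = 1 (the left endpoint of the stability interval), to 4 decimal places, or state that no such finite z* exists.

z* = -2.7853.

Set f=λy, z=hλ:
  order 4, 4-stage ⇒ R(z)=1+z+z^2/2+z^3/6+z^4/24
  (e.g. R(-1.75)=0.27881, |R|=0.27881)

Solve |R(x)|<1 on ℝ⁻.
x=-1.75: |R|=0.2788
|R(-2.11)|=0.3763 |R(-1.28)|=0.3015 |R(-0.59)|=0.5549
Bisect:
  x_lo=-3.1209 |R|=1.6356  x_hi=-0.2546 |R|=0.7752
  mid=-1.68775 |R|=0.27332 →hi
  mid=-2.40430 |R|=0.56196 →hi
  mid=-2.76258 |R|=0.96629 →hi
  mid=-2.94172 |R|=1.26261 →lo
  mid=-2.85215 |R|=1.10556 →lo
  mid=-2.80736 |R|=1.03379 →lo
  mid=-2.78497 |R|=0.99951 →hi
  mid=-2.79617 |R|=1.01652 →lo
  mid=-2.79057 |R|=1.00798 →lo
  ...
  [-2.78532,-2.78514] ⇒ x*=-2.7853
So |R|<1 on (-2.7853, 0).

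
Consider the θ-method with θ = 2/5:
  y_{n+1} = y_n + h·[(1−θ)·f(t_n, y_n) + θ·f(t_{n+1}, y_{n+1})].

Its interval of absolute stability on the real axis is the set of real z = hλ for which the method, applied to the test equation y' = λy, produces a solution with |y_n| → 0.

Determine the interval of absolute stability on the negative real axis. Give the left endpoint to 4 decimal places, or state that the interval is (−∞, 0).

(-10.0000, 0).

Set f=λy, z=hλ:
  y_{n+1} = y_n + z·[3/5·y_n + 2/5·y_{n+1}] ⇒ (1 − 2/5z)y_{n+1} = (1 + 3/5z)y_n
  R(z) = (1 + 3/5z)/(1 − 2/5z).

Boundary: |R(x)|=1, x<0.
x=-1.48: |R|=0.0704
R=−1: 1+3/5x = −1+2/5x ⇒ -1/5x=2 ⇒ x=2/(-1/5)=-10.0000
Confirm numerically:
  x=-6.718: |R|=0.82198 <1
  x=-4.534: |R|=0.61146 <1
  x=-4.228: |R|=0.57105 <1
  x=-10.390: |R|=1.01513 >1
  x=-10.340: |R|=1.01324 >1
Stable set (-10.0000, 0).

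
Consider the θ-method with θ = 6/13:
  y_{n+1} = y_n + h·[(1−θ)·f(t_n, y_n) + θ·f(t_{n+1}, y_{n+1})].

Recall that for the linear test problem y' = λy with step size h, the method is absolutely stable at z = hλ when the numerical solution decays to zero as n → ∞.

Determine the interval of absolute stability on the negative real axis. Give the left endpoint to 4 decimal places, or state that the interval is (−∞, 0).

(-26.0000, 0).

Test eqn y'=λy, z=hλ:
  y_{n+1} = y_n + z·[7/13·y_n + 6/13·y_{n+1}] ⇒ (1 − 6/13z)y_{n+1} = (1 + 7/13z)y_n
  ⇒ R(z) = (1 + 7/13z)/(1 − 6/13z).

Boundary: |R(x)|=1, x<0.
x=-0.98: |R|=0.3252
R=−1: 1+7/13x = −1+6/13x ⇒ -1/13x=2 ⇒ x=2/(-1/13)=-26.0000
Confirm numerically:
  x=-18.624: |R|=0.94087 <1
  x=-14.575: |R|=0.88626 <1
  x=-12.029: |R|=0.83597 <1
  x=-11.131: |R|=0.81364 <1
  x=-26.037: |R|=1.00022 >1
  x=-26.025: |R|=1.00015 >1
So |R|<1 on (-26.0000, 0).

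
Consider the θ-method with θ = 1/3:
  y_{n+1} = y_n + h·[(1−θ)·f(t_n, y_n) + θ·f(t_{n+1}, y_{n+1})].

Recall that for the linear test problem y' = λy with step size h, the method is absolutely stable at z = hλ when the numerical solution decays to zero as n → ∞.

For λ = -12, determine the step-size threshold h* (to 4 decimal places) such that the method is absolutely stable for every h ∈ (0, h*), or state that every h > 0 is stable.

Test eqn y'=λy, z=hλ:
  y_{n+1} = y_n + z·[2/3·y_n + 1/3·y_{n+1}] ⇒ (1 − 1/3z)y_{n+1} = (1 + 2/3z)y_n
  Hence R(z) = (1 + 2/3z)/(1 − 1/3z).

Need |R(x)|<1, x<0.
x=-1.4: |R|=0.0455
R=−1: 1+2/3x = −1+1/3x ⇒ -1/3x=2 ⇒ x=2/(-1/3)=-6.0000
Confirm numerically:
  x=-5.687: |R|=0.96397 <1
  x=-5.030: |R|=0.87920 <1
  x=-3.789: |R|=0.67433 <1
  x=-6.397: |R|=1.04225 >1
  x=-6.107: |R|=1.01175 >1
Interval (-6.0000, 0).

(-6.0000,0); λ=-12 ⇒ h* = (6)/12 = 0.5000.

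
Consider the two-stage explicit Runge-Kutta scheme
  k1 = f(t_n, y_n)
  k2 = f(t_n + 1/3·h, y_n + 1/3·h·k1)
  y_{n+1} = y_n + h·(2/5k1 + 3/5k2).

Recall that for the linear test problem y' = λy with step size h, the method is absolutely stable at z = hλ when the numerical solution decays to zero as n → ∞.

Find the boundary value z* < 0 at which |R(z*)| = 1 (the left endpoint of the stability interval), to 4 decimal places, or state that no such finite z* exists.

z* = -5.0000.

With y'=λy (z=hλ):
  k1=λy_n ⇒ h·k1=z·y_n;  k2=λ(1+1/3z)y_n ⇒ h·k2=z(1+1/3z)y_n
  y_{n+1}/y_n = 1 + 2/5z + 3/5z(1+1/3z) = 1 + z + 1/5z²
  R(z) = 1 + z + 1/5z².

Solve |R(x)|<1 on ℝ⁻.
x=-0.54: |R|=0.5183
R=1: x+1/5x²=0 ⇒ x=−5=-5.0000; min R=1−1/(4·1/5)=-0.2500>−1
Confirm numerically:
  x=-4.577: |R|=0.61279 <1
  x=-4.475: |R|=0.53013 <1
  x=-4.412: |R|=0.48115 <1
  x=-3.529: |R|=0.03823 <1
  x=-5.450: |R|=1.49050 >1
  x=-5.370: |R|=1.39738 >1
  x=-5.298: |R|=1.31576 >1
Stable set (-5.0000, 0).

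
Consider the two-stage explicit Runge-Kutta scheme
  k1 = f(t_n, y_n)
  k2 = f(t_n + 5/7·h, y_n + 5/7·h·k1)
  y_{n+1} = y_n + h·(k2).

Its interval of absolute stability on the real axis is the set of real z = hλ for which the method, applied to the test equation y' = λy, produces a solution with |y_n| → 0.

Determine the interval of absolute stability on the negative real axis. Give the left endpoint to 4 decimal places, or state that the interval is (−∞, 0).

(-1.4000, 0).

Test eqn y'=λy, z=hλ:
  k1=λy_n ⇒ h·k1=z·y_n;  k2=λ(1+5/7z)y_n ⇒ h·k2=z(1+5/7z)y_n
  y_{n+1}/y_n = 1 + z(1+5/7z) = 1 + z + 5/7z²
  Hence R(z) = 1 + z + 5/7z².

Solve |R(x)|<1 on ℝ⁻.
x=-0.67: |R|=0.6506
R=1: x+5/7x²=0 ⇒ x=−7/5=-1.4000; min R=1−1/(4·5/7)=0.6500>−1
Confirm numerically:
  x=-1.228: |R|=0.84913 <1
  x=-1.132: |R|=0.78330 <1
  x=-1.097: |R|=0.76258 <1
  x=-1.079: |R|=0.75260 <1
  x=-1.999: |R|=1.85529 >1
  x=-1.664: |R|=1.31378 >1
  x=-1.481: |R|=1.08569 >1
So |R|<1 on (-1.4000, 0).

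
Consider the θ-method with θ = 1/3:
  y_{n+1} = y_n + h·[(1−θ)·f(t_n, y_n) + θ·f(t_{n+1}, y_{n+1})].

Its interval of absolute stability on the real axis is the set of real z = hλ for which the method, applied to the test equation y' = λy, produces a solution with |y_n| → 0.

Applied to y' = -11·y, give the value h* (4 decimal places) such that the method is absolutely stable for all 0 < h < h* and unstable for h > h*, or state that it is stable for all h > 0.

Test eqn y'=λy, z=hλ:
  y_{n+1} = y_n + z·[2/3·y_n + 1/3·y_{n+1}] ⇒ (1 − 1/3z)y_{n+1} = (1 + 2/3z)y_n
  R(z) = (1 + 2/3z)/(1 − 1/3z).

Boundary: |R(x)|=1, x<0.
x=-0.39: |R|=0.6549
R=−1: 1+2/3x = −1+1/3x ⇒ -1/3x=2 ⇒ x=2/(-1/3)=-6.0000
Confirm numerically:
  x=-5.438: |R|=0.93340 <1
  x=-5.049: |R|=0.88185 <1
  x=-3.379: |R|=0.58912 <1
  x=-2.408: |R|=0.33580 <1
  x=-6.559: |R|=1.05848 >1
  x=-6.451: |R|=1.04772 >1
  x=-6.135: |R|=1.01478 >1
Stable set (-6.0000, 0).

(-6.0000,0); λ=-11 ⇒ h* = (6)/11 = 0.5455.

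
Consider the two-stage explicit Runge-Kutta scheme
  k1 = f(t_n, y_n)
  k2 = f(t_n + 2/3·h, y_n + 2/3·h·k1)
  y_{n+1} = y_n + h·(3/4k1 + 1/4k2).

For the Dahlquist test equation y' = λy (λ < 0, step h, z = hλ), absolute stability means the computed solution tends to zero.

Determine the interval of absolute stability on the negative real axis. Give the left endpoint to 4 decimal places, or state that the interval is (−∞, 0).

z∈(-6.0000,0).

On y'=λy, z=hλ:
  k1=λy_n ⇒ h·k1=z·y_n;  k2=λ(1+2/3z)y_n ⇒ h·k2=z(1+2/3z)y_n
  y_{n+1}/y_n = 1 + 3/4z + 1/4z(1+2/3z) = 1 + z + 1/6z²
  ⇒ R(z) = 1 + z + 1/6z².

Need |R(x)|<1, x<0.
x=-0.85: |R|=0.2704
R=1: x+1/6x²=0 ⇒ x=−6=-6.0000; min R=1−1/(4·1/6)=-0.5000>−1
Confirm numerically:
  x=-5.939: |R|=0.93962 <1
  x=-5.926: |R|=0.92691 <1
  x=-3.092: |R|=0.49859 <1
  x=-2.759: |R|=0.49032 <1
  x=-6.555: |R|=1.60634 >1
  x=-6.206: |R|=1.21307 >1
So |R|<1 on (-6.0000, 0).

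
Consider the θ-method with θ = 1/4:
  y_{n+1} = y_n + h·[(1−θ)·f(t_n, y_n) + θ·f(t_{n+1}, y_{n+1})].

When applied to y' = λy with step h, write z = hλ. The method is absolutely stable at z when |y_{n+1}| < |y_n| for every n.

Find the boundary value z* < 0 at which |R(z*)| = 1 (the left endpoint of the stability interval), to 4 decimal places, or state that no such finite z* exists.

z* = -4.0000.

Set f=λy, z=hλ:
  y_{n+1} = y_n + z·[3/4·y_n + 1/4·y_{n+1}] ⇒ (1 − 1/4z)y_{n+1} = (1 + 3/4z)y_n
  R(z) = (1 + 3/4z)/(1 − 1/4z).

Find x<0 with |R(x)|<1.
x=-0.32: |R|=0.7037
R=−1: 1+3/4x = −1+1/4x ⇒ -1/2x=2 ⇒ x=2/(-1/2)=-4.0000
Confirm numerically:
  x=-3.856: |R|=0.96334 <1
  x=-2.789: |R|=0.64325 <1
  x=-2.218: |R|=0.42683 <1
  x=-4.285: |R|=1.06880 >1
  x=-4.188: |R|=1.04592 >1
  x=-4.056: |R|=1.01390 >1
So |R|<1 on (-4.0000, 0).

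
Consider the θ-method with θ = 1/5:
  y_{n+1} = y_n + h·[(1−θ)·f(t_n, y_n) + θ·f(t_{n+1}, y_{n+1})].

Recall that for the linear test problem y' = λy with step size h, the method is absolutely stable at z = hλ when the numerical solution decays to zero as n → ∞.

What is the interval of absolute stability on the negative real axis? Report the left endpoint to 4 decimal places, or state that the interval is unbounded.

Set f=λy, z=hλ:
  y_{n+1} = y_n + z·[4/5·y_n + 1/5·y_{n+1}] ⇒ (1 − 1/5z)y_{n+1} = (1 + 4/5z)y_n
  ⇒ R(z) = (1 + 4/5z)/(1 − 1/5z).

Boundary: |R(x)|=1, x<0.
x=-1.76: |R|=0.3018
R=−1: 1+4/5x = −1+1/5x ⇒ -3/5x=2 ⇒ x=2/(-3/5)=-3.3333
Confirm numerically:
  x=-2.955: |R|=0.85732 <1
  x=-2.388: |R|=0.61613 <1
  x=-1.799: |R|=0.32299 <1
  x=-1.485: |R|=0.14495 <1
  x=-3.824: |R|=1.16682 >1
  x=-3.717: |R|=1.13204 >1
Stable set (-3.3333, 0).

z∈(-3.3333,0).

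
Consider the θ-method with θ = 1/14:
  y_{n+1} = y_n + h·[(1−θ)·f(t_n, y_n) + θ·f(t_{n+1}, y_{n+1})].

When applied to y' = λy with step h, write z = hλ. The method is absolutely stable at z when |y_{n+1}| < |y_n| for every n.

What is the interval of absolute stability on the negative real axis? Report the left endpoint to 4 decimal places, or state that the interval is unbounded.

Test eqn y'=λy, z=hλ:
  y_{n+1} = y_n + z·[13/14·y_n + 1/14·y_{n+1}] ⇒ (1 − 1/14z)y_{n+1} = (1 + 13/14z)y_n
  so R(z) = (1 + 13/14z)/(1 − 1/14z).

Solve |R(x)|<1 on ℝ⁻.
x=-0.39: |R|=0.6206
R=−1: 1+13/14x = −1+1/14x ⇒ -6/7x=2 ⇒ x=2/(-6/7)=-2.3333
Confirm numerically:
  x=-1.739: |R|=0.54686 <1
  x=-1.580: |R|=0.41977 <1
  x=-1.469: |R|=0.32950 <1
  x=-2.807: |R|=1.33819 >1
  x=-2.546: |R|=1.15424 >1
  x=-2.503: |R|=1.12337 >1
So |R|<1 on (-2.3333, 0).

z∈(-2.3333,0).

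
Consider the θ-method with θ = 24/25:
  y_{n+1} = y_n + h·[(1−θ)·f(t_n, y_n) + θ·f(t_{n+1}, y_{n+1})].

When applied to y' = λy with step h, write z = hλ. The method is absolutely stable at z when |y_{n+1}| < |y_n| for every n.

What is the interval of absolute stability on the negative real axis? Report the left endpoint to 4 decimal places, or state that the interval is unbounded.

On y'=λy, z=hλ:
  y_{n+1} = y_n + z·[1/25·y_n + 24/25·y_{n+1}] ⇒ (1 − 24/25z)y_{n+1} = (1 + 1/25z)y_n
  ⇒ R(z) = (1 + 1/25z)/(1 − 24/25z).

Find x<0 with |R(x)|<1.
x=-1.42: |R|=0.3991
x=-2: |R|=0.3151
x=-10: |R|=0.0566
x=-100: |R|=0.0309
θ=24/25≥1/2 ⇒ |1+1/25x|<|1−24/25x| ∀x<0 ⇒ unbounded interval.

unbounded; (−∞, 0).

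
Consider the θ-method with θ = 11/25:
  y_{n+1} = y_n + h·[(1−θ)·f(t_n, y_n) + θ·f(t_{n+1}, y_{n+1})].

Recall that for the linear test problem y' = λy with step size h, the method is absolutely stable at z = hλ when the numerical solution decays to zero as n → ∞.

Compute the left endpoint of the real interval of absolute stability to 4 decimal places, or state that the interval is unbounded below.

On y'=λy, z=hλ:
  y_{n+1} = y_n + z·[14/25·y_n + 11/25·y_{n+1}] ⇒ (1 − 11/25z)y_{n+1} = (1 + 14/25z)y_n
  Hence R(z) = (1 + 14/25z)/(1 − 11/25z).

Boundary: |R(x)|=1, x<0.
x=-0.32: |R|=0.7195
R=−1: 1+14/25x = −1+11/25x ⇒ -3/25x=2 ⇒ x=2/(-3/25)=-16.6667
Confirm numerically:
  x=-15.502: |R|=0.98213 <1
  x=-14.877: |R|=0.97154 <1
  x=-11.843: |R|=0.90680 <1
  x=-8.854: |R|=0.80850 <1
  x=-17.041: |R|=1.00529 >1
  x=-16.873: |R|=1.00294 >1
So |R|<1 on (-16.6667, 0).

z* = -16.6667.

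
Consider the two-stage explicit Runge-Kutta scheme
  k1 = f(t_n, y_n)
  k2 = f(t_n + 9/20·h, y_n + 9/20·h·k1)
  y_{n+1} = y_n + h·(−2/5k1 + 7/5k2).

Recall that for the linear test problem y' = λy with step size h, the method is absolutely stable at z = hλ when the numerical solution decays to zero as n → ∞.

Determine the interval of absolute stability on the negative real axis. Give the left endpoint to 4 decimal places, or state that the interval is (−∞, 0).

Test eqn y'=λy, z=hλ:
  k1=λy_n ⇒ h·k1=z·y_n;  k2=λ(1+9/20z)y_n ⇒ h·k2=z(1+9/20z)y_n
  y_{n+1}/y_n = 1 − 2/5z + 7/5z(1+9/20z) = 1 + z + 63/100z²
  Hence R(z) = 1 + z + 63/100z².

Boundary: |R(x)|=1, x<0.
x=-0.83: |R|=0.6040
R=1: x+63/100x²=0 ⇒ x=−100/63=-1.5873; min R=1−1/(4·63/100)=0.6032>−1
Confirm numerically:
  x=-1.357: |R|=0.80311 <1
  x=-0.794: |R|=0.60317 <1
  x=-0.710: |R|=0.60758 <1
  x=-1.723: |R|=1.14730 >1
  x=-1.648: |R|=1.06302 >1
Stable set (-1.5873, 0).

(-1.5873, 0).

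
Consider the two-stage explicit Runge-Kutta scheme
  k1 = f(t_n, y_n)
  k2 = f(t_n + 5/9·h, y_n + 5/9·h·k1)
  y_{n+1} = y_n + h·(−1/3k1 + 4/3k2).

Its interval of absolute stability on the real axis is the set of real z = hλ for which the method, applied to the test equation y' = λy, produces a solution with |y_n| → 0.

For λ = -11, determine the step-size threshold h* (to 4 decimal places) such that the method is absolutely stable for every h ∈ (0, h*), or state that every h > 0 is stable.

(-1.3500,0); λ=-11 ⇒ h* = (27/20)/11 = 0.1227.

With y'=λy (z=hλ):
  k1=λy_n ⇒ h·k1=z·y_n;  k2=λ(1+5/9z)y_n ⇒ h·k2=z(1+5/9z)y_n
  y_{n+1}/y_n = 1 − 1/3z + 4/3z(1+5/9z) = 1 + z + 20/27z²
  R(z) = 1 + z + 20/27z².

Need |R(x)|<1, x<0.
x=-0.84: |R|=0.6827
R=1: x+20/27x²=0 ⇒ x=−27/20=-1.3500; min R=1−1/(4·20/27)=0.6625>−1
Confirm numerically:
  x=-1.252: |R|=0.90911 <1
  x=-0.952: |R|=0.71934 <1
  x=-0.719: |R|=0.66393 <1
  x=-0.692: |R|=0.66271 <1
  x=-1.699: |R|=1.43922 >1
  x=-1.686: |R|=1.41963 >1
  x=-1.633: |R|=1.34233 >1
Interval (-1.3500, 0).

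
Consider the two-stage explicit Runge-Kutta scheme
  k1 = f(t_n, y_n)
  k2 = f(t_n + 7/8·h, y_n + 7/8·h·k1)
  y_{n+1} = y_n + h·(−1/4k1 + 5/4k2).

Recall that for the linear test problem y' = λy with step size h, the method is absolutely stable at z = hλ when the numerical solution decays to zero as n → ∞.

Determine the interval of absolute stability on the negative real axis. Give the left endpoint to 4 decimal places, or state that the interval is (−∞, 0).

(-0.9143, 0).

Set f=λy, z=hλ:
  k1=λy_n ⇒ h·k1=z·y_n;  k2=λ(1+7/8z)y_n ⇒ h·k2=z(1+7/8z)y_n
  y_{n+1}/y_n = 1 − 1/4z + 5/4z(1+7/8z) = 1 + z + 35/32z²
  Hence R(z) = 1 + z + 35/32z².

Solve |R(x)|<1 on ℝ⁻.
x=-0.42: |R|=0.7729
R=1: x+35/32x²=0 ⇒ x=−32/35=-0.9143; min R=1−1/(4·35/32)=0.7714>−1
Confirm numerically:
  x=-0.719: |R|=0.84643 <1
  x=-0.594: |R|=0.79191 <1
  x=-0.386: |R|=0.77696 <1
  x=-1.111: |R|=1.23904 >1
  x=-1.107: |R|=1.23333 >1
  x=-0.947: |R|=1.03388 >1
Interval (-0.9143, 0).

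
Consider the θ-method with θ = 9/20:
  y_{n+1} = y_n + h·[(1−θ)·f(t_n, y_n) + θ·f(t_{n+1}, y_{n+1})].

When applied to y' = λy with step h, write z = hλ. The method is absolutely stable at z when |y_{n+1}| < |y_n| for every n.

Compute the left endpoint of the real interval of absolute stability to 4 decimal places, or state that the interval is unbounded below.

left endpoint -20.0000.

Set f=λy, z=hλ:
  y_{n+1} = y_n + z·[11/20·y_n + 9/20·y_{n+1}] ⇒ (1 − 9/20z)y_{n+1} = (1 + 11/20z)y_n
  so R(z) = (1 + 11/20z)/(1 − 9/20z).

Need |R(x)|<1, x<0.
x=-0.86: |R|=0.3800
R=−1: 1+11/20x = −1+9/20x ⇒ -1/10x=2 ⇒ x=2/(-1/10)=-20.0000
Confirm numerically:
  x=-14.502: |R|=0.92695 <1
  x=-14.295: |R|=0.92325 <1
  x=-10.334: |R|=0.82893 <1
  x=-20.527: |R|=1.00515 >1
  x=-20.369: |R|=1.00363 >1
  x=-20.239: |R|=1.00236 >1
So |R|<1 on (-20.0000, 0).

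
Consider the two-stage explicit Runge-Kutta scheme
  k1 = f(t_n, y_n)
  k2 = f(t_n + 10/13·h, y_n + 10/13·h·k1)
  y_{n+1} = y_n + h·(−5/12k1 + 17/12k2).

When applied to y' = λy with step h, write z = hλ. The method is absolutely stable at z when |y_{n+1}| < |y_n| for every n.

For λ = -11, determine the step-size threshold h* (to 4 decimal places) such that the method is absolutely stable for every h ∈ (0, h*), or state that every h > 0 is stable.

(-0.9176,0); λ=-11 ⇒ h* = (78/85)/11 = 0.0834.

Test eqn y'=λy, z=hλ:
  k1=λy_n ⇒ h·k1=z·y_n;  k2=λ(1+10/13z)y_n ⇒ h·k2=z(1+10/13z)y_n
  y_{n+1}/y_n = 1 − 5/12z + 17/12z(1+10/13z) = 1 + z + 85/78z²
  ⇒ R(z) = 1 + z + 85/78z².

Boundary: |R(x)|=1, x<0.
x=-1.71: |R|=2.4765
R=1: x+85/78x²=0 ⇒ x=−78/85=-0.9176; min R=1−1/(4·85/78)=0.7706>−1
Confirm numerically:
  x=-0.801: |R|=0.89818 <1
  x=-0.684: |R|=0.82584 <1
  x=-0.602: |R|=0.79293 <1
  x=-1.366: |R|=1.66741 >1
  x=-1.298: |R|=1.53800 >1
Stable set (-0.9176, 0).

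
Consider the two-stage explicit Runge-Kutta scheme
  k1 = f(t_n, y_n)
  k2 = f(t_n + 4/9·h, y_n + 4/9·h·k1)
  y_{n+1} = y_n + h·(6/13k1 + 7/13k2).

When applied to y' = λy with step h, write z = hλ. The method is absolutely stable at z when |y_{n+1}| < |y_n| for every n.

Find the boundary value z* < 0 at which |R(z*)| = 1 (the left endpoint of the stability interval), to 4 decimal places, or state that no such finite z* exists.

With y'=λy (z=hλ):
  k1=λy_n ⇒ h·k1=z·y_n;  k2=λ(1+4/9z)y_n ⇒ h·k2=z(1+4/9z)y_n
  y_{n+1}/y_n = 1 + 6/13z + 7/13z(1+4/9z) = 1 + z + 28/117z²
  so R(z) = 1 + z + 28/117z².

Find x<0 with |R(x)|<1.
x=-1.41: |R|=0.0658
R=1: x+28/117x²=0 ⇒ x=−117/28=-4.1786; min R=1−1/(4·28/117)=-0.0446>−1
Confirm numerically:
  x=-3.909: |R|=0.74782 <1
  x=-3.790: |R|=0.64756 <1
  x=-3.754: |R|=0.61857 <1
  x=-2.046: |R|=0.04419 <1
  x=-4.439: |R|=1.27666 >1
  x=-4.390: |R|=1.22213 >1
Stable set (-4.1786, 0).

z* = -4.1786.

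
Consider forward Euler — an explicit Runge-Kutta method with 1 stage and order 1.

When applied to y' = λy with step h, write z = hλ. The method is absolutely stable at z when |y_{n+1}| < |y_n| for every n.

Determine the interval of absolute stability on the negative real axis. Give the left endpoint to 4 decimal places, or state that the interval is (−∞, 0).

z∈(-2.0000,0).

On y'=λy, z=hλ:
  order 1, 1-stage ⇒ R(z)=1+z
  (e.g. R(-1.24)=-0.24000, |R|=0.24000)

Solve |R(x)|<1 on ℝ⁻.
x=-1.24: |R|=0.2400
|R(-2.19)|=1.1900 |R(-2.1)|=1.1000 |R(-0.61)|=0.3900
Bisect:
  x_lo=-2.6817 |R|=1.6817  x_hi=-0.2666 |R|=0.7334
  mid=-1.47418 |R|=0.47418 →hi
  mid=-2.07796 |R|=1.07796 →lo
  mid=-1.77607 |R|=0.77607 →hi
  mid=-1.92701 |R|=0.92701 →hi
  mid=-2.00248 |R|=1.00248 →lo
  mid=-1.96475 |R|=0.96475 →hi
  mid=-1.98362 |R|=0.98362 →hi
  mid=-1.99305 |R|=0.99305 →hi
  mid=-1.99777 |R|=0.99777 →hi
  ...
  [-2.00013,-1.99998] ⇒ x*=-2.0000
Interval (-2.0000, 0).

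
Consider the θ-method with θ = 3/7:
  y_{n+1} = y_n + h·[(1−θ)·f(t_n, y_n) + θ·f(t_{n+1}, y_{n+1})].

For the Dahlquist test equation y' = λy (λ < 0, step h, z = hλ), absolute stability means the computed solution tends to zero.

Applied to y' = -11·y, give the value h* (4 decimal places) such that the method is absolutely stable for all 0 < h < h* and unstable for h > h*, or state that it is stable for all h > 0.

Test eqn y'=λy, z=hλ:
  y_{n+1} = y_n + z·[4/7·y_n + 3/7·y_{n+1}] ⇒ (1 − 3/7z)y_{n+1} = (1 + 4/7z)y_n
  ⇒ R(z) = (1 + 4/7z)/(1 − 3/7z).

Find x<0 with |R(x)|<1.
x=-0.72: |R|=0.4498
R=−1: 1+4/7x = −1+3/7x ⇒ -1/7x=2 ⇒ x=2/(-1/7)=-14.0000
Confirm numerically:
  x=-13.473: |R|=0.98889 <1
  x=-8.668: |R|=0.83844 <1
  x=-7.866: |R|=0.79953 <1
  x=-6.459: |R|=0.71411 <1
  x=-14.511: |R|=1.01011 >1
  x=-14.462: |R|=1.00917 >1
  x=-14.367: |R|=1.00733 >1
Stable set (-14.0000, 0).

(-14.0000,0); λ=-11 ⇒ h* = (14)/11 = 1.2727.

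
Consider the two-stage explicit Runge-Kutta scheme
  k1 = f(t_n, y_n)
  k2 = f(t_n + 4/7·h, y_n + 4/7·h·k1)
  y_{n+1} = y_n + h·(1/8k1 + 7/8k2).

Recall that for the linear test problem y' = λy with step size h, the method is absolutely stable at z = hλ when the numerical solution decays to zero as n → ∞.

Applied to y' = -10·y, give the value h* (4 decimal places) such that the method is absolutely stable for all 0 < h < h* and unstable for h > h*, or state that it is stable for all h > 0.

(-2.0000,0); λ=-10 ⇒ h* = (2)/10 = 0.2000.

With y'=λy (z=hλ):
  k1=λy_n ⇒ h·k1=z·y_n;  k2=λ(1+4/7z)y_n ⇒ h·k2=z(1+4/7z)y_n
  y_{n+1}/y_n = 1 + 1/8z + 7/8z(1+4/7z) = 1 + z + 1/2z²
  ⇒ R(z) = 1 + z + 1/2z².

Find x<0 with |R(x)|<1.
x=-0.95: |R|=0.5012
R=1: x+1/2x²=0 ⇒ x=−2=-2.0000; min R=1−1/(4·1/2)=0.5000>−1
Confirm numerically:
  x=-1.578: |R|=0.66704 <1
  x=-1.284: |R|=0.54033 <1
  x=-1.171: |R|=0.51462 <1
  x=-2.443: |R|=1.54112 >1
  x=-2.230: |R|=1.25645 >1
Stable set (-2.0000, 0).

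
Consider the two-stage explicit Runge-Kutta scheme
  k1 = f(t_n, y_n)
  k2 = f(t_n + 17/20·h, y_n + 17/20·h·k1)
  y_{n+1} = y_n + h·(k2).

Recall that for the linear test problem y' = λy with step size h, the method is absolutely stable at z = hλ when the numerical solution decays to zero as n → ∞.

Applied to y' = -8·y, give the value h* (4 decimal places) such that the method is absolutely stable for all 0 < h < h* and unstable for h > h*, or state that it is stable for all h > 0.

On y'=λy, z=hλ:
  k1=λy_n ⇒ h·k1=z·y_n;  k2=λ(1+17/20z)y_n ⇒ h·k2=z(1+17/20z)y_n
  y_{n+1}/y_n = 1 + z(1+17/20z) = 1 + z + 17/20z²
  Hence R(z) = 1 + z + 17/20z².

Solve |R(x)|<1 on ℝ⁻.
x=-1.77: |R|=1.8930
R=1: x+17/20x²=0 ⇒ x=−20/17=-1.1765; min R=1−1/(4·17/20)=0.7059>−1
Confirm numerically:
  x=-1.051: |R|=0.88791 <1
  x=-0.826: |R|=0.75393 <1
  x=-0.788: |R|=0.73980 <1
  x=-1.509: |R|=1.42652 >1
  x=-1.316: |R|=1.15608 >1
Stable set (-1.1765, 0).

(-1.1765,0); λ=-8 ⇒ h* = (20/17)/8 = 0.1471.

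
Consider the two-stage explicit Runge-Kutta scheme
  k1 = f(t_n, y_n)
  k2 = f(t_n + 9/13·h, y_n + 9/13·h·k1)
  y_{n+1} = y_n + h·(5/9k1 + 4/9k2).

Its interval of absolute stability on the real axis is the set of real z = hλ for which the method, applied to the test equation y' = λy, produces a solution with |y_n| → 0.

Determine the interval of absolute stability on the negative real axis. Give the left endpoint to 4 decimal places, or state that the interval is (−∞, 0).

Test eqn y'=λy, z=hλ:
  k1=λy_n ⇒ h·k1=z·y_n;  k2=λ(1+9/13z)y_n ⇒ h·k2=z(1+9/13z)y_n
  y_{n+1}/y_n = 1 + 5/9z + 4/9z(1+9/13z) = 1 + z + 4/13z²
  ⇒ R(z) = 1 + z + 4/13z².

Boundary: |R(x)|=1, x<0.
x=-0.35: |R|=0.6877
R=1: x+4/13x²=0 ⇒ x=−13/4=-3.2500; min R=1−1/(4·4/13)=0.1875>−1
Confirm numerically:
  x=-2.878: |R|=0.67058 <1
  x=-2.189: |R|=0.28538 <1
  x=-1.684: |R|=0.18857 <1
  x=-3.823: |R|=1.67402 >1
  x=-3.478: |R|=1.24400 >1
  x=-3.381: |R|=1.13628 >1
Interval (-3.2500, 0).

(-3.2500, 0).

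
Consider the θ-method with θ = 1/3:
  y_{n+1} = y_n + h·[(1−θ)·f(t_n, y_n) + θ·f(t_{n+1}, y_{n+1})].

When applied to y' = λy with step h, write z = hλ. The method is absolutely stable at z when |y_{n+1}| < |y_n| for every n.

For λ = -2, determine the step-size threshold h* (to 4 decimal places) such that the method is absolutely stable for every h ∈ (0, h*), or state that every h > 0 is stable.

Set f=λy, z=hλ:
  y_{n+1} = y_n + z·[2/3·y_n + 1/3·y_{n+1}] ⇒ (1 − 1/3z)y_{n+1} = (1 + 2/3z)y_n
  Hence R(z) = (1 + 2/3z)/(1 − 1/3z).

Boundary: |R(x)|=1, x<0.
x=-1.61: |R|=0.0477
R=−1: 1+2/3x = −1+1/3x ⇒ -1/3x=2 ⇒ x=2/(-1/3)=-6.0000
Confirm numerically:
  x=-5.864: |R|=0.98466 <1
  x=-4.601: |R|=0.81595 <1
  x=-4.065: |R|=0.72611 <1
  x=-2.629: |R|=0.40114 <1
  x=-6.501: |R|=1.05273 >1
  x=-6.343: |R|=1.03671 >1
  x=-6.167: |R|=1.01822 >1
Interval (-6.0000, 0).

(-6.0000,0); λ=-2 ⇒ h* = (6)/2 = 3.0000.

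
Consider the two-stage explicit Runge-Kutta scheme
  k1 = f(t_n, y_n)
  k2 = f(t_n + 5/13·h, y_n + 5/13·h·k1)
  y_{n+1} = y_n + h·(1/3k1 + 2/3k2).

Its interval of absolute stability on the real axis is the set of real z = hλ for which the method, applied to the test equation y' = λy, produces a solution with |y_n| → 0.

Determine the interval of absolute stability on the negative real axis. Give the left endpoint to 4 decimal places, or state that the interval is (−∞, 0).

z∈(-3.9000,0).

Set f=λy, z=hλ:
  k1=λy_n ⇒ h·k1=z·y_n;  k2=λ(1+5/13z)y_n ⇒ h·k2=z(1+5/13z)y_n
  y_{n+1}/y_n = 1 + 1/3z + 2/3z(1+5/13z) = 1 + z + 10/39z²
  Hence R(z) = 1 + z + 10/39z².

Need |R(x)|<1, x<0.
x=-0.62: |R|=0.4786
R=1: x+10/39x²=0 ⇒ x=−39/10=-3.9000; min R=1−1/(4·10/39)=0.0250>−1
Confirm numerically:
  x=-3.682: |R|=0.79419 <1
  x=-3.561: |R|=0.69047 <1
  x=-2.488: |R|=0.09922 <1
  x=-3.988: |R|=1.08999 >1
  x=-3.975: |R|=1.07644 >1
  x=-3.959: |R|=1.05989 >1
Interval (-3.9000, 0).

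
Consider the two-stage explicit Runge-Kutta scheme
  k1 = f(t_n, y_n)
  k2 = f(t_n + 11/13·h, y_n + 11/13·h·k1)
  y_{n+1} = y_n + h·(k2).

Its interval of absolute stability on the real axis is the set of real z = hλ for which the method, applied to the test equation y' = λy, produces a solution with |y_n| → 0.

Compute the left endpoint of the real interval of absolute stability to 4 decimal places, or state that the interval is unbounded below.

z* = -1.1818.

On y'=λy, z=hλ:
  k1=λy_n ⇒ h·k1=z·y_n;  k2=λ(1+11/13z)y_n ⇒ h·k2=z(1+11/13z)y_n
  y_{n+1}/y_n = 1 + z(1+11/13z) = 1 + z + 11/13z²
  Hence R(z) = 1 + z + 11/13z².

Boundary: |R(x)|=1, x<0.
x=-1.17: |R|=0.9883
R=1: x+11/13x²=0 ⇒ x=−13/11=-1.1818; min R=1−1/(4·11/13)=0.7045>−1
Confirm numerically:
  x=-0.991: |R|=0.83999 <1
  x=-0.819: |R|=0.74857 <1
  x=-0.791: |R|=0.73842 <1
  x=-0.695: |R|=0.71371 <1
  x=-1.476: |R|=1.36741 >1
  x=-1.398: |R|=1.25573 >1
Interval (-1.1818, 0).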